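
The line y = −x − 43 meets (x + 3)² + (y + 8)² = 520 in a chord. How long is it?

4√2

Substitute y = −x − 43:
2x² + 76x + 714 = 0  ⟹  x² + 38x + 357 = 0
x = −17 or x = −21, giving (−17, −26) and (−21, −22).
Chord length = distance between (−17, −26) and (−21, −22) = √32 = 4√2.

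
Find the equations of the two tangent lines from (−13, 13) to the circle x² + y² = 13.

A line y − (13) = m(x − (−13)) is tangent when its distance from (0, 0) is √13:
[m·(13) − (−13)]² = 13(m² + 1)
6m² + 13m + 6 = 0, so m = −2/3 or m = −3/2.
Through (−13, 13) these give 2x + 3y = 13 and 3x + 2y = −13.

2x + 3y = 13 and 3x + 2y = −13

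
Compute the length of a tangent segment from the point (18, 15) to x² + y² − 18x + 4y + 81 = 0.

√366

Centre (9, −2), r² = 4. |PO|² = (9)² + (17)² = 370.
The tangent meets the radius at right angles, so tangent² = |PO|² − r² = 370 − 4 = 366.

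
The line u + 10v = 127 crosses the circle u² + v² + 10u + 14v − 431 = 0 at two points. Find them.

Substitute v = (127 − u)/10:
101u² + 606u − 9191 = 0  ⟹  u² + 6u − 91 = 0
u = 7 or u = −13, giving (7, 12) and (−13, 14).

(−13, 14) and (7, 12)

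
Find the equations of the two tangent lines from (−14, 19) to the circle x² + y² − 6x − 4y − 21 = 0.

3x + 5y = 53 and 5x + 3y = −13

A line y − (19) = m(x − (−14)) is tangent when its distance from (3, 2) is √34:
(17m − (−17))² = 34(m² + 1)
15m² + 34m + 15 = 0, so m = −3/5 or m = −5/3.
Through (−14, 19) these give 3x + 5y = 53 and 5x + 3y = −13.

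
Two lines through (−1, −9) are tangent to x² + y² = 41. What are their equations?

5x + 4y = −41 and 4x − 5y = 41

Let a tangent through (−1, −9) have slope m. Its distance from (0, 0) must equal √41:
(1m − (9))² = 41(m² + 1)
20m² + 9m − 20 = 0, so m = −5/4 or m = 4/5.
With m = −5/4: 5x + 4y = −41. With m = 4/5: 4x − 5y = 41.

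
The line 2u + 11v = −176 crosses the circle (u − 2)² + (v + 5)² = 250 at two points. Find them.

(−11, −14) and (11, −18)

Express v = (−176 − 2u)/11 and substitute into the circle:
125u² − 15125 = 0  ⟹  u² − 121 = 0
u = 11 or u = −11, giving (11, −18) and (−11, −14).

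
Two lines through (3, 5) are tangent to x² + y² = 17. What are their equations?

x − 4y = −17 and 4x + y = 17

Write the tangent as mx − y + (5 − m·(3)) = 0 and set its distance from the centre to √17:
(−3m − (−5))² = 17(m² + 1)
4m² + 15m − 4 = 0, so m = 1/4 or m = −4.
With m = 1/4: x − 4y = −17. With m = −4: 4x + y = 17.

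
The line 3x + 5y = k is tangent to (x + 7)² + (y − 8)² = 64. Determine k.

k = 19 ± 8√34

Tangency holds when the distance from the centre (−7, 8) to the line equals the radius 8:
|3·(−7) + 5·8 − k| / √34 = 8
|k − (19)| = 8√34.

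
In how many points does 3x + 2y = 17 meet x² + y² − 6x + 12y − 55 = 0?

2

d² = (3·3 + 2·(−6) − (17))²/13 = 400/13; r² = 100.
Since d² < r², the line cuts the circle twice.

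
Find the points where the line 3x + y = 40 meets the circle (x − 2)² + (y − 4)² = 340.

(6, 22) and (16, −8)

Substitute y = −3x + 40:
10x² − 220x + 960 = 0  ⟹  x² − 22x + 96 = 0
x = 16 or x = 6, giving (16, −8) and (6, 22).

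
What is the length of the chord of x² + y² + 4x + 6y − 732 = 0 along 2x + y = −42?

20√5

The distance from (−2, −3) to the line is 35/√5, and r² = 745.
Chord = 2√(r² − d²) = 2·√(500) = 20√5.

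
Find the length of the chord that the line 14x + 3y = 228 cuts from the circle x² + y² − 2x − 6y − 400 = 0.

2√205

The distance from (1, 3) to the line is 205/√205, and r² = 410.
Chord = 2√(r² − d²) = 2·√(205) = 2√205.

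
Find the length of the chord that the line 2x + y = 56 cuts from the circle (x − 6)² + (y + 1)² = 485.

8√5

From the line, y = −2x + 56. Substituting:
5x² − 240x + 2800 = 0  ⟹  x² − 48x + 560 = 0
x = 28 or x = 20, giving (28, 0) and (20, 16).
Chord length = distance between (28, 0) and (20, 16) = √320 = 8√5.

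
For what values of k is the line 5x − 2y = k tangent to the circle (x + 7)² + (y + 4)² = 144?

k = −27 ± 12√29

The line touches the circle iff its distance from (−7, −4) is 12:
|5·(−7) − 2·(−4) − k| / √29 = 12
|k − (−27)| = 12√29.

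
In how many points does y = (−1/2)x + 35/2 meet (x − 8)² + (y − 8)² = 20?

0

Substituting the line into the circle gives 5x² − 102x + 537 = 0.
Discriminant = (−102)² − 4·5·(537) = −336 < 0.
No real roots: the line does not meet the circle.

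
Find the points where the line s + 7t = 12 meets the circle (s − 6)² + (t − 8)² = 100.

(−2, 2) and (12, 0)

Express t = (12 − s)/7 and substitute into the circle:
50s² − 500s − 1200 = 0  ⟹  s² − 10s − 24 = 0
s = 12 or s = −2, giving (12, 0) and (−2, 2).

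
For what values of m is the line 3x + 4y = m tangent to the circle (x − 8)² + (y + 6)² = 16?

The line touches the circle iff its distance from (8, −6) is 4:
|3·8 + 4·(−6) − m| / √25 = 4
|m| = 4·5, so m = 20 or m = −20.

m = −20 or m = 20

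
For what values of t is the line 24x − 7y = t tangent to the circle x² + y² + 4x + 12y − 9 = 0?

Tangency holds when the distance from the centre (−2, −6) to the line equals the radius 7:
|24·(−2) − 7·(−6) − t| / √625 = 7
|t − (−6)| = 7·25, so t = 169 or t = −181.

t = −181 or t = 169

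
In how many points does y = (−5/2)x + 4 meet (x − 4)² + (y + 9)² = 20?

Substituting the line into the circle gives 29x² − 292x + 660 = 0.
Discriminant = (−292)² − 4·29·(660) = 8704 > 0.
Two real roots: the line is a secant.

2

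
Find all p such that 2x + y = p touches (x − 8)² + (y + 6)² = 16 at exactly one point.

p = 10 ± 4√5

For a tangent, require d(centre, line) = r = 4.
|2·8 + 1·(−6) − p| / √5 = 4
|p − (10)| = 4√5.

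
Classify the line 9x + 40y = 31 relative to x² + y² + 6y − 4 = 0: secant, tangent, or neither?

neither

Substituting the line into the circle gives 1681x² − 2718x + 2001 = 0.
Δ = 7387524 − 13454724 = −6067200.
No real roots: the line does not meet the circle.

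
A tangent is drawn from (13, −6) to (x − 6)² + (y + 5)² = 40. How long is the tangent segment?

With centre O = (6, −5), |OP|² = 50 and r² = 40.
Power of the point: PT² = |PO|² − r² = 10, so PT = √10.

√10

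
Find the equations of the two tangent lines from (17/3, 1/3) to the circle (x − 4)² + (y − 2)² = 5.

A line y − (1/3) = m(x − (17/3)) is tangent when its distance from (4, 2) is √5:
(−5/3m − (5/3))² = 5(m² + 1)
2m² − 5m + 2 = 0, so m = 1/2 or m = 2.
With m = 1/2: x − 2y = 5. With m = 2: 2x − y = 11.

x − 2y = 5 and 2x − y = 11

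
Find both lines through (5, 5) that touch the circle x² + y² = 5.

2x − y = 5 and x − 2y = −5

Write the tangent as mx − y + (5 − m·(5)) = 0 and set its distance from the centre to √5:
(−5m − (−5))² = 5(m² + 1)
2m² − 5m + 2 = 0, so m = 2 or m = 1/2.
With m = 2: 2x − y = 5. With m = 1/2: x − 2y = −5.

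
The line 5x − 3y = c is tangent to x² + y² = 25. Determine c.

Tangency holds when the distance from the centre (0, 0) to the line equals the radius 5:
|5·0 − 3·0 − c| / √34 = 5
|c| = 5√34.

c = ±5√34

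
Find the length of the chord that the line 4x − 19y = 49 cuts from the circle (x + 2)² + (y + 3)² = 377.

2√377

Centre (−2, −3), r² = 377. Perpendicular distance d from centre to line = |0| / √377 = 0/√377.
Chord = 2√(r² − d²) = 2·√(377) = 2√377.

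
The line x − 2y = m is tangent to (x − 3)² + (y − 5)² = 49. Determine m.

For a tangent, require d(centre, line) = r = 7.
|1·3 − 2·5 − m| / √5 = 7
|m − (−7)| = 7√5.

m = −7 ± 7√5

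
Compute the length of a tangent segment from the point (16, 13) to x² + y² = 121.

Centre (0, 0), r² = 121. |PO|² = (16)² + (13)² = 425.
Power of the point: PT² = |PO|² − r² = 304, so PT = 4√19.

4√19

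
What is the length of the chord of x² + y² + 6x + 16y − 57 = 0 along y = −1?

Centre (−3, −8), r² = 130. Perpendicular distance d from centre to line = |−7| / √1 = 7.
Half the chord is √(r² − d²) = √(81), so the full chord is 18.

18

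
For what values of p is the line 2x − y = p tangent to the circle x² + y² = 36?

For a tangent, require d(centre, line) = r = 6.
|2·0 − 1·0 − p| / √5 = 6
|p| = 6√5.

p = ±6√5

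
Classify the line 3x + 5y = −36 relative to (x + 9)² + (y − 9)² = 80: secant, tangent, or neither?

Centre (−9, 9), r² = 80. Distance² from centre to line = (54)²/34 = 1458/17.
Since d² > r², the line lies outside the circle.

neither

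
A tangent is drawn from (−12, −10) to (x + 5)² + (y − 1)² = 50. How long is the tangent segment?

With centre O = (−5, 1), |OP|² = 170 and r² = 50.
The tangent meets the radius at right angles, so tangent² = |PO|² − r² = 170 − 50 = 120.

2√30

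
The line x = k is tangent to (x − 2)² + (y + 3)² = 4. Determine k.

k = 0 or k = 4

The line touches the circle iff its distance from (2, −3) is 2:
|1·2 + 0·(−3) − k| / √1 = 2
|k − (2)| = 2, so k = 4 or k = 0.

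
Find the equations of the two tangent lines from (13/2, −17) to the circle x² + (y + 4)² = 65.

A line y − (−17) = m(x − (13/2)) is tangent when its distance from (0, −4) is √65:
[m·(−13/2) − (13)]² = 65(m² + 1)
7m² − 52m − 32 = 0, so m = 8 or m = −4/7.
Through (13/2, −17) these give 8x − y = 69 and 4x + 7y = −93.

8x − y = 69 and 4x + 7y = −93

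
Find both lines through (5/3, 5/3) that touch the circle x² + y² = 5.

Let a tangent through (5/3, 5/3) have slope m. Its distance from (0, 0) must equal √5:
[m·(−5/3) − (−5/3)]² = 5(m² + 1)
2m² + 5m + 2 = 0, so m = −2 or m = −1/2.
With m = −2: 2x + y = 5. With m = −1/2: x + 2y = 5.

2x + y = 5 and x + 2y = 5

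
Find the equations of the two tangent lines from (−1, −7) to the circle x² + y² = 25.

3x − 4y = 25 and 4x + 3y = −25

A line y − (−7) = m(x − (−1)) is tangent when its distance from (0, 0) is 5:
(1m − (7))² = 25(m² + 1)
12m² + 7m − 12 = 0, so m = 3/4 or m = −4/3.
With m = 3/4: 3x − 4y = 25. With m = −4/3: 4x + 3y = −25.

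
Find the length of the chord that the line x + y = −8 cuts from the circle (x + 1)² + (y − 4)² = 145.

The distance from (−1, 4) to the line is 11/√2, and r² = 145.
Chord = 2√(r² − d²) = 2·√(169/2) = 13√2.

13√2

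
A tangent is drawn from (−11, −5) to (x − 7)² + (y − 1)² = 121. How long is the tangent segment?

√239

Centre (7, 1), r² = 121. |PO|² = (−18)² + (−6)² = 360.
The tangent meets the radius at right angles, so tangent² = |PO|² − r² = 360 − 121 = 239.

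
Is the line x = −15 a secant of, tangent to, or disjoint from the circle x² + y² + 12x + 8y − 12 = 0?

disjoint

Substituting the line into the circle gives y² + 8y + 33 = 0.
Discriminant = (8)² − 4·1·(33) = −68 < 0.
No real roots: the line does not meet the circle.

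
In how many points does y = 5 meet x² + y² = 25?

1

d² = (0·0 + 1·0 − (5))² = 25; r² = 25.
Since d² = r², the line is tangent.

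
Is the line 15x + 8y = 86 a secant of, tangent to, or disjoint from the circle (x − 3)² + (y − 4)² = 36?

Substituting the line into the circle gives 289x² − 2004x + 1188 = 0.
Δ = 4016016 − 1373328 = 2642688.
Two real roots: the line is a secant.

secant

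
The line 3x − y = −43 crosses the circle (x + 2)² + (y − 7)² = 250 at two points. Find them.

From the line, y = 3x + 43. Substituting:
10x² + 220x + 1050 = 0  ⟹  x² + 22x + 105 = 0
x = −7 or x = −15, giving (−7, 22) and (−15, −2).

(−15, −2) and (−7, 22)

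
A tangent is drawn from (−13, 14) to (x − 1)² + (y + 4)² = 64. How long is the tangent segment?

Centre (1, −4), r² = 64. |PO|² = (−14)² + (18)² = 520.
Power of the point: PT² = |PO|² − r² = 456, so PT = 2√114.

2√114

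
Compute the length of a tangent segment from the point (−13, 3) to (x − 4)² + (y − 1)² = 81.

Centre (4, 1), r² = 81. |PO|² = (−17)² + (2)² = 293.
By the tangent–radius right angle, tangent length = √(|PO|² − r²) = √212 = 2√53.

2√53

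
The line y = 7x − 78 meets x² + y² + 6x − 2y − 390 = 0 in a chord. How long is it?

Express y = 7x − 78 and substitute into the circle:
50x² − 1100x + 5850 = 0  ⟹  x² − 22x + 117 = 0
x = 13 or x = 9, giving (13, 13) and (9, −15).
Chord length = distance between (13, 13) and (9, −15) = √800 = 20√2.

20√2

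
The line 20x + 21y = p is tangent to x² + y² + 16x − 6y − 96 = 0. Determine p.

p = −474 or p = 280

Tangency holds when the distance from the centre (−8, 3) to the line equals the radius 13:
|20·(−8) + 21·3 − p| / √841 = 13
|p − (−97)| = 13·29, so p = 280 or p = −474.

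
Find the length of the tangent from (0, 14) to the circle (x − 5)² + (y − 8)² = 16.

The centre is (5, 8) and r = 4. The square of the distance from P to the centre is 25 + 36 = 61.
The tangent meets the radius at right angles, so tangent² = |PO|² − r² = 61 − 16 = 45.

3√5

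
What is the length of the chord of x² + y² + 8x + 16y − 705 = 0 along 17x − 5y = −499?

Centre (−4, −8), r² = 785. Perpendicular distance d from centre to line = |471| / √314 = 471/√314.
Half the chord is √(r² − d²) = √(157/2), so the full chord is √314.

√314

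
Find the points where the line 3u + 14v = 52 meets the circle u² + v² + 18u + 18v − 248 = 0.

Substitute v = (52 − 3u)/14:
205u² + 2460u − 32800 = 0  ⟹  u² + 12u − 160 = 0
u = 8 or u = −20, giving (8, 2) and (−20, 8).

(−20, 8) and (8, 2)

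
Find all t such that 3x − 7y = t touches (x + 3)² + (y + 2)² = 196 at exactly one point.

t = 5 ± 14√58

For a tangent, require d(centre, line) = r = 14.
|3·(−3) − 7·(−2) − t| / √58 = 14
|t − (5)| = 14√58.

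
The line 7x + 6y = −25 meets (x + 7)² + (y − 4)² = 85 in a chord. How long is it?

The distance from (−7, 4) to the line is 0/√85, and r² = 85.
Chord = 2√(r² − d²) = 2·√(85) = 2√85.

2√85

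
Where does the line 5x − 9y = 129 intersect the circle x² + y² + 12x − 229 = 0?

(−3, −16) and (6, −11)

Substitute y = (−129 + 5x)/9:
106x² − 318x − 1908 = 0  ⟹  x² − 3x − 18 = 0
x = 6 or x = −3, giving (6, −11) and (−3, −16).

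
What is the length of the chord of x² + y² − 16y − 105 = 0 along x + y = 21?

Express y = −x + 21 and substitute into the circle:
2x² − 26x = 0  ⟹  x² − 13x = 0
x = 13 or x = 0, giving (13, 8) and (0, 21).
Chord length = distance between (13, 8) and (0, 21) = √338 = 13√2.

13√2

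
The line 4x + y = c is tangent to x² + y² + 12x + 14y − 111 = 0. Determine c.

c = −31 ± 14√17

For a tangent, require d(centre, line) = r = 14.
|4·(−6) + 1·(−7) − c| / √17 = 14
|c − (−31)| = 14√17.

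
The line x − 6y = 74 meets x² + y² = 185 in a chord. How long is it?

2√37

Centre (0, 0), r² = 185. Perpendicular distance d from centre to line = |−74| / √37 = 74/√37.
Half the chord is √(r² − d²) = √(37), so the full chord is 2√37.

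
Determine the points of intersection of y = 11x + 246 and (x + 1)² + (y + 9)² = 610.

(−24, −18) and (−22, 4)

Substitute y = 11x + 246:
122x² + 5612x + 64416 = 0  ⟹  x² + 46x + 528 = 0
x = −22 or x = −24, giving (−22, 4) and (−24, −18).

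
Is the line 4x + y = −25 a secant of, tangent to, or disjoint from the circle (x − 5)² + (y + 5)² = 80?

Substituting the line into the circle gives 17x² + 150x + 345 = 0.
Discriminant = (150)² − 4·17·(345) = −960 < 0.
No real roots: the line does not meet the circle.

disjoint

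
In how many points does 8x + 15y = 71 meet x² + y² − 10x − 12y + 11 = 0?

Substituting the line into the circle gives 289x² − 1946x − 5264 = 0.
Discriminant = (−1946)² − 4·289·(−5264) = 9872100 > 0.
Two real roots: the line is a secant.

2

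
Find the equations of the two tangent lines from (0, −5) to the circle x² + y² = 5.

Let a tangent through (0, −5) have slope m. Its distance from (0, 0) must equal √5:
[m·(0) − (5)]² = 5(m² + 1)
m² − 4 = 0, so m = −2 or m = 2.
Through (0, −5) these give 2x + y = −5 and 2x − y = 5.

2x + y = −5 and 2x − y = 5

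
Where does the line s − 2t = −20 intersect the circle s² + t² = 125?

(−10, 5) and (2, 11)

Express t = (20 + s)/2 and substitute into the circle:
5s² + 40s − 100 = 0  ⟹  s² + 8s − 20 = 0
s = 2 or s = −10, giving (2, 11) and (−10, 5).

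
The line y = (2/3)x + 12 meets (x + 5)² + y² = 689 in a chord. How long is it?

14√13

Centre (−5, 0), r² = 689. Perpendicular distance d from centre to line = |26| / √13 = 26/√13.
Half the chord is √(r² − d²) = √(637), so the full chord is 14√13.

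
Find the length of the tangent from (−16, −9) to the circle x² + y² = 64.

With centre O = (0, 0), |OP|² = 337 and r² = 64.
The tangent meets the radius at right angles, so tangent² = |PO|² − r² = 337 − 64 = 273.

√273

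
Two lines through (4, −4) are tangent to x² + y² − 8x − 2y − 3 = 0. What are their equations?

Write the tangent as mx − y + (−4 − m·(4)) = 0 and set its distance from the centre to 2√5:
(0m − (5))² = 20(m² + 1)
4m² − 1 = 0, so m = 1/2 or m = −1/2.
Through (4, −4) these give x − 2y = 12 and x + 2y = −4.

x − 2y = 12 and x + 2y = −4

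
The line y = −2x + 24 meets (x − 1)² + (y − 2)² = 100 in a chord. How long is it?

Substitute y = −2x + 24:
5x² − 90x + 385 = 0  ⟹  x² − 18x + 77 = 0
x = 11 or x = 7, giving (11, 2) and (7, 10).
|(11, 2) − (7, 10)| = √((4)² + (−8)²) = 4√5.

4√5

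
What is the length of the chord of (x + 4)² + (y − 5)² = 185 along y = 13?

22

The distance from (−4, 5) to the line is 8, and r² = 185.
Half the chord is √(r² − d²) = √(121), so the full chord is 22.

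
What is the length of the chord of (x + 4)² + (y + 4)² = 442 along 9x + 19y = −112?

2√442

Express y = (−112 − 9x)/19 and substitute into the circle:
442x² + 3536x − 152490 = 0  ⟹  x² + 8x − 345 = 0
x = 15 or x = −23, giving (15, −13) and (−23, 5).
|(15, −13) − (−23, 5)| = √((38)² + (−18)²) = 2√442.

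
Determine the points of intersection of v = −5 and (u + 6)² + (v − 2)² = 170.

Express v = −5 and substitute into the circle:
u² + 12u − 85 = 0
u = 5 or u = −17, giving (5, −5) and (−17, −5).

(−17, −5) and (5, −5)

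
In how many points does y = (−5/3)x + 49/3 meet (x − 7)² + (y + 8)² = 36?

0

d² = (5·7 + 3·(−8) − (49))²/34 = 722/17; r² = 36.
Since d² > r², the line lies outside the circle.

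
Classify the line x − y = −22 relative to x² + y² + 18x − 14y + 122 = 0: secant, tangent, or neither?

neither

Substituting the line into the circle gives 2x² + 48x + 298 = 0.
Δ = 2304 − 2384 = −80.
No real roots: the line does not meet the circle.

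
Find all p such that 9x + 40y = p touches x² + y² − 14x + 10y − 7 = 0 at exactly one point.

The line touches the circle iff its distance from (7, −5) is 9:
|9·7 + 40·(−5) − p| / √1681 = 9
|p − (−137)| = 9·41, so p = 232 or p = −506.

p = −506 or p = 232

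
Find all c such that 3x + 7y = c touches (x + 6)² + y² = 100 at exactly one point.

c = −18 ± 10√58

For a tangent, require d(centre, line) = r = 10.
|3·(−6) + 7·0 − c| / √58 = 10
|c − (−18)| = 10√58.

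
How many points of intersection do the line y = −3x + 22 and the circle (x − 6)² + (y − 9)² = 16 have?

2

Substituting the line into the circle gives 10x² − 90x + 189 = 0.
Discriminant = (−90)² − 4·10·(189) = 540 > 0.
Two real roots: the line is a secant.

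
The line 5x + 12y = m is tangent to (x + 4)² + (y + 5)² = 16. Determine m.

For a tangent, require d(centre, line) = r = 4.
|5·(−4) + 12·(−5) − m| / √169 = 4
|m − (−80)| = 4·13, so m = −28 or m = −132.

m = −132 or m = −28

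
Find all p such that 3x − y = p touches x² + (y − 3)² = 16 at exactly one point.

p = −3 ± 4√10

The line touches the circle iff its distance from (0, 3) is 4:
|3·0 − 1·3 − p| / √10 = 4
|p − (−3)| = 4√10.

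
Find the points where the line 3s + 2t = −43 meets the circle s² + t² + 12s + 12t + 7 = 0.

From the line, t = (−43 − 3s)/2. Substituting:
13s² + 234s + 845 = 0  ⟹  s² + 18s + 65 = 0
s = −5 or s = −13, giving (−5, −14) and (−13, −2).

(−13, −2) and (−5, −14)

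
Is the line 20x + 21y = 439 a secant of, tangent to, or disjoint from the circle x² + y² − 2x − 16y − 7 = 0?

disjoint

Substituting the line into the circle gives 841x² − 11722x + 42130 = 0.
Discriminant = (−11722)² − 4·841·(42130) = −4320036 < 0.
No real roots: the line does not meet the circle.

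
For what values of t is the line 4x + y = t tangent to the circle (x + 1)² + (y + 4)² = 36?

t = −8 ± 6√17

Tangency holds when the distance from the centre (−1, −4) to the line equals the radius 6:
|4·(−1) + 1·(−4) − t| / √17 = 6
|t − (−8)| = 6√17.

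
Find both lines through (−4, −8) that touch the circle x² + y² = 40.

A line y − (−8) = m(x − (−4)) is tangent when its distance from (0, 0) is 2√10:
[m·(4) − (8)]² = 40(m² + 1)
3m² + 8m − 3 = 0, so m = −3 or m = 1/3.
With m = −3: 3x + y = −20. With m = 1/3: x − 3y = 20.

3x + y = −20 and x − 3y = 20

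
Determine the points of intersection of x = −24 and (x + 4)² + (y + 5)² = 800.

(−24, −25) and (−24, 15)

The line gives x = −24. Substituting into the circle:
y² + 10y − 375 = 0
y = 15 or y = −25, giving (−24, 15) and (−24, −25).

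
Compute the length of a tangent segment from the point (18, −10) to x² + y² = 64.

Centre (0, 0), r² = 64. |PO|² = (18)² + (−10)² = 424.
Power of the point: PT² = |PO|² − r² = 360, so PT = 6√10.

6√10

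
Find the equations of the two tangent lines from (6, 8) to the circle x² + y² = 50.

Write the tangent as mx − y + (8 − m·(6)) = 0 and set its distance from the centre to 5√2:
[m·(−6) − (−8)]² = 50(m² + 1)
7m² + 48m − 7 = 0, so m = −7 or m = 1/7.
Through (6, 8) these give 7x + y = 50 and x − 7y = −50.

7x + y = 50 and x − 7y = −50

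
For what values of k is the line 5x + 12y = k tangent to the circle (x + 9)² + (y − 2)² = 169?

k = −190 or k = 148

The line touches the circle iff its distance from (−9, 2) is 13:
|5·(−9) + 12·2 − k| / √169 = 13
|k − (−21)| = 13·13, so k = 148 or k = −190.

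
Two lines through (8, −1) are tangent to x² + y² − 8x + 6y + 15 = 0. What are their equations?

A line y − (−1) = m(x − (8)) is tangent when its distance from (4, −3) is √10:
(−4m − (−2))² = 10(m² + 1)
3m² − 8m − 3 = 0, so m = 3 or m = −1/3.
With m = 3: 3x − y = 25. With m = −1/3: x + 3y = 5.

3x − y = 25 and x + 3y = 5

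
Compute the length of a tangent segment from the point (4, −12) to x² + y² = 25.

3√15

The centre is (0, 0) and r = 5. The square of the distance from P to the centre is 16 + 144 = 160.
By the tangent–radius right angle, tangent length = √(|PO|² − r²) = √135 = 3√15.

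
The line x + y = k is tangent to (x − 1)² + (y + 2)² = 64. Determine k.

k = −1 ± 8√2

For a tangent, require d(centre, line) = r = 8.
|1·1 + 1·(−2) − k| / √2 = 8
|k − (−1)| = 8√2.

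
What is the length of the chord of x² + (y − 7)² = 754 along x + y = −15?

32√2

The distance from (0, 7) to the line is 22/√2, and r² = 754.
Half the chord is √(r² − d²) = √(512), so the full chord is 32√2.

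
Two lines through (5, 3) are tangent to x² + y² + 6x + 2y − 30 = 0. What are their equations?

A line y − (3) = m(x − (5)) is tangent when its distance from (−3, −1) is 2√10:
(−8m − (−4))² = 40(m² + 1)
3m² − 8m − 3 = 0, so m = 3 or m = −1/3.
With m = 3: 3x − y = 12. With m = −1/3: x + 3y = 14.

3x − y = 12 and x + 3y = 14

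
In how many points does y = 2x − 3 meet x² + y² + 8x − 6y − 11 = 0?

0

Centre (−4, 3), r² = 36. Distance² from centre to line = (−14)²/5 = 196/5.
Since d² > r², the line lies outside the circle.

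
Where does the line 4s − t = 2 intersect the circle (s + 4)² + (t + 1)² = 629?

Substitute t = 4s − 2:
17s² − 612 = 0  ⟹  s² − 36 = 0
s = 6 or s = −6, giving (6, 22) and (−6, −26).

(−6, −26) and (6, 22)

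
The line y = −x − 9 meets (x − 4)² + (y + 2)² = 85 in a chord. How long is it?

7√2

The distance from (4, −2) to the line is 11/√2, and r² = 85.
Chord = 2√(r² − d²) = 2·√(49/2) = 7√2.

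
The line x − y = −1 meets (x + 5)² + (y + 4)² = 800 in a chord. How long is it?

Express y = x + 1 and substitute into the circle:
2x² + 20x − 750 = 0  ⟹  x² + 10x − 375 = 0
x = 15 or x = −25, giving (15, 16) and (−25, −24).
|(15, 16) − (−25, −24)| = √((40)² + (40)²) = 40√2.

40√2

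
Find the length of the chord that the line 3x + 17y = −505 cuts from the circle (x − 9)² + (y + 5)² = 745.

Centre (9, −5), r² = 745. Perpendicular distance d from centre to line = |447| / √298 = 447/√298.
Chord = 2√(r² − d²) = 2·√(149/2) = √298.

√298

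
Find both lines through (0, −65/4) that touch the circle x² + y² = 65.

Write the tangent as mx − y + (−65/4 − m·(0)) = 0 and set its distance from the centre to √65:
(0m − (65/4))² = 65(m² + 1)
16m² − 49 = 0, so m = 7/4 or m = −7/4.
Through (0, −65/4) these give 7x − 4y = 65 and 7x + 4y = −65.

7x − 4y = 65 and 7x + 4y = −65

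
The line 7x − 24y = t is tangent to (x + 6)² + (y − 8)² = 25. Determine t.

t = −359 or t = −109

The line touches the circle iff its distance from (−6, 8) is 5:
|7·(−6) − 24·8 − t| / √625 = 5
|t − (−234)| = 5·25, so t = −109 or t = −359.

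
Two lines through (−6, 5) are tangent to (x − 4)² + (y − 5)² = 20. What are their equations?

x + 2y = 4 and x − 2y = −16

Let a tangent through (−6, 5) have slope m. Its distance from (4, 5) must equal 2√5:
[m·(10) − (0)]² = 20(m² + 1)
4m² − 1 = 0, so m = −1/2 or m = 1/2.
Through (−6, 5) these give x + 2y = 4 and x − 2y = −16.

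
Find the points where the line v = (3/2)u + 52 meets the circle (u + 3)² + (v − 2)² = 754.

(−30, 7) and (−18, 25)

From the line, v = (104 + 3u)/2. Substituting:
13u² + 624u + 7020 = 0  ⟹  u² + 48u + 540 = 0
u = −18 or u = −30, giving (−18, 25) and (−30, 7).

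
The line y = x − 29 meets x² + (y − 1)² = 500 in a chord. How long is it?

Substitute y = x − 29:
2x² − 60x + 400 = 0  ⟹  x² − 30x + 200 = 0
x = 20 or x = 10, giving (20, −9) and (10, −19).
|(20, −9) − (10, −19)| = √((10)² + (10)²) = 10√2.

10√2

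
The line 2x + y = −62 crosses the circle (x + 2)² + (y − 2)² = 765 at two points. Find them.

(−29, −4) and (−23, −16)

Substitute y = −2x − 62:
5x² + 260x + 3335 = 0  ⟹  x² + 52x + 667 = 0
x = −23 or x = −29, giving (−23, −16) and (−29, −4).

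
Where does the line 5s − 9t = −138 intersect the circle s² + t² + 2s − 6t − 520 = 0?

From the line, t = (138 + 5s)/9. Substituting:
106s² + 1272s − 30528 = 0  ⟹  s² + 12s − 288 = 0
s = 12 or s = −24, giving (12, 22) and (−24, 2).

(−24, 2) and (12, 22)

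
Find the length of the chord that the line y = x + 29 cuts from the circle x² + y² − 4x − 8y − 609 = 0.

23√2

The distance from (2, 4) to the line is 27/√2, and r² = 629.
Chord = 2√(r² − d²) = 2·√(529/2) = 23√2.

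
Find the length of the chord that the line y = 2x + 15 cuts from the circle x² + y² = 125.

The distance from (0, 0) to the line is 15/√5, and r² = 125.
Half the chord is √(r² − d²) = √(80), so the full chord is 8√5.

8√5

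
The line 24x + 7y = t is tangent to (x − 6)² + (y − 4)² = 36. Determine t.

t = 22 or t = 322

The line touches the circle iff its distance from (6, 4) is 6:
|24·6 + 7·4 − t| / √625 = 6
|t − (172)| = 6·25, so t = 322 or t = 22.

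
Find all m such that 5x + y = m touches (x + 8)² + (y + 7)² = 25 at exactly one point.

m = −47 ± 5√26

Tangency holds when the distance from the centre (−8, −7) to the line equals the radius 5:
|5·(−8) + 1·(−7) − m| / √26 = 5
|m − (−47)| = 5√26.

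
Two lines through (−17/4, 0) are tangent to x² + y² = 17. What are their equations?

4x − y = −17 and 4x + y = −17

Write the tangent as mx − y + (0 − m·(−17/4)) = 0 and set its distance from the centre to √17:
(17/4m − (0))² = 17(m² + 1)
m² − 16 = 0, so m = 4 or m = −4.
Through (−17/4, 0) these give 4x − y = −17 and 4x + y = −17.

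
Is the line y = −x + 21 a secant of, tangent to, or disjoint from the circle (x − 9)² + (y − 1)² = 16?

disjoint

Substituting the line into the circle gives 2x² − 58x + 465 = 0.
Δ = 3364 − 3720 = −356.
No real roots: the line does not meet the circle.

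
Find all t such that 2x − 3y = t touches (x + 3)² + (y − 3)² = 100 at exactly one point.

The line touches the circle iff its distance from (−3, 3) is 10:
|2·(−3) − 3·3 − t| / √13 = 10
|t − (−15)| = 10√13.

t = −15 ± 10√13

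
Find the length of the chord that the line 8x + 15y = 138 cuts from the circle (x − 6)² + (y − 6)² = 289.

The distance from (6, 6) to the line is 0/√289, and r² = 289.
Half the chord is √(r² − d²) = √(289), so the full chord is 34.

34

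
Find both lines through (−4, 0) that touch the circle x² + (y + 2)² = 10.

x − 3y = −4 and 3x + y = −12

A line y − (0) = m(x − (−4)) is tangent when its distance from (0, −2) is √10:
[m·(4) − (−2)]² = 10(m² + 1)
3m² + 8m − 3 = 0, so m = 1/3 or m = −3.
Through (−4, 0) these give x − 3y = −4 and 3x + y = −12.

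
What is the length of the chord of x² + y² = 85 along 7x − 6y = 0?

From the line, y = (7x)/6. Substituting:
85x² − 3060 = 0  ⟹  x² − 36 = 0
x = 6 or x = −6, giving (6, 7) and (−6, −7).
Chord length = distance between (6, 7) and (−6, −7) = √340 = 2√85.

2√85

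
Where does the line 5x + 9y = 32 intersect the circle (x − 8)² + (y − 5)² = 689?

(−17, 13) and (28, −12)

Substitute y = (32 − 5x)/9:
106x² − 1166x − 50456 = 0  ⟹  x² − 11x − 476 = 0
x = 28 or x = −17, giving (28, −12) and (−17, 13).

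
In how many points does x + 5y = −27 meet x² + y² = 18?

0

Centre (0, 0), r² = 18. Distance² from centre to line = (27)²/26 = 729/26.
Since d² > r², the line lies outside the circle.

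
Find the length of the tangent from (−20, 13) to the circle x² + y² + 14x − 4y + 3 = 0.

Centre (−7, 2), r² = 50. |PO|² = (−13)² + (11)² = 290.
The tangent meets the radius at right angles, so tangent² = |PO|² − r² = 290 − 50 = 240.

4√15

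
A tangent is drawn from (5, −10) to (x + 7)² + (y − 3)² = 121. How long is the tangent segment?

8√3

Centre (−7, 3), r² = 121. |PO|² = (12)² + (−13)² = 313.
By the tangent–radius right angle, tangent length = √(|PO|² − r²) = √192 = 8√3.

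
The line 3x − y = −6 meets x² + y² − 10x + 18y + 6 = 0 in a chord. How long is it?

Substitute y = 3x + 6:
10x² + 80x + 150 = 0  ⟹  x² + 8x + 15 = 0
x = −3 or x = −5, giving (−3, −3) and (−5, −9).
Chord length = distance between (−3, −3) and (−5, −9) = √40 = 2√10.

2√10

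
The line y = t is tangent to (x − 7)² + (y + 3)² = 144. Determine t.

t = −15 or t = 9

For a tangent, require d(centre, line) = r = 12.
|0·7 + 1·(−3) − t| / √1 = 12
|t − (−3)| = 12, so t = 9 or t = −15.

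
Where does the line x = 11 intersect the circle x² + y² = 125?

The line gives x = 11. Substituting into the circle:
y² − 4 = 0
y = 2 or y = −2, giving (11, 2) and (11, −2).

(11, −2) and (11, 2)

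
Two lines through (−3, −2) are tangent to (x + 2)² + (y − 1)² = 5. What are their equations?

2x + y = −8 and x − 2y = 1

A line y − (−2) = m(x − (−3)) is tangent when its distance from (−2, 1) is √5:
(1m − (3))² = 5(m² + 1)
2m² + 3m − 2 = 0, so m = −2 or m = 1/2.
With m = −2: 2x + y = −8. With m = 1/2: x − 2y = 1.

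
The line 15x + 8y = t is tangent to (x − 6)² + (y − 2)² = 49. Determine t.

Tangency holds when the distance from the centre (6, 2) to the line equals the radius 7:
|15·6 + 8·2 − t| / √289 = 7
|t − (106)| = 7·17, so t = 225 or t = −13.

t = −13 or t = 225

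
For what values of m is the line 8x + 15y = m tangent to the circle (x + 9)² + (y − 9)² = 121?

Tangency holds when the distance from the centre (−9, 9) to the line equals the radius 11:
|8·(−9) + 15·9 − m| / √289 = 11
|m − (63)| = 11·17, so m = 250 or m = −124.

m = −124 or m = 250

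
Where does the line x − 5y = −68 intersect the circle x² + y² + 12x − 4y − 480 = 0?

From the line, y = (68 + x)/5. Substituting:
26x² + 416x − 8736 = 0  ⟹  x² + 16x − 336 = 0
x = 12 or x = −28, giving (12, 16) and (−28, 8).

(−28, 8) and (12, 16)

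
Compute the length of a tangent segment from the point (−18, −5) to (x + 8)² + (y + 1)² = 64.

The centre is (−8, −1) and r = 8. The square of the distance from P to the centre is 100 + 16 = 116.
The tangent meets the radius at right angles, so tangent² = |PO|² − r² = 116 − 64 = 52.

2√13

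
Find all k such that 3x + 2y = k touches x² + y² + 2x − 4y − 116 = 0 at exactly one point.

k = 1 ± 11√13

Tangency holds when the distance from the centre (−1, 2) to the line equals the radius 11:
|3·(−1) + 2·2 − k| / √13 = 11
|k − (1)| = 11√13.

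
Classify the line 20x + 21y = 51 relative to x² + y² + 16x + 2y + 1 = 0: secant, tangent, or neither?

Centre (−8, −1), r² = 64. Distance² from centre to line = (−232)²/841 = 64.
Since d² = r², the line is tangent.

tangent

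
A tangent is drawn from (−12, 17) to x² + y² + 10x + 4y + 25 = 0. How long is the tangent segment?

√406

The centre is (−5, −2) and r = 2. The square of the distance from P to the centre is 49 + 361 = 410.
The tangent meets the radius at right angles, so tangent² = |PO|² − r² = 410 − 4 = 406.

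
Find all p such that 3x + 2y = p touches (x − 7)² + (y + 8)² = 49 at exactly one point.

The line touches the circle iff its distance from (7, −8) is 7:
|3·7 + 2·(−8) − p| / √13 = 7
|p − (5)| = 7√13.

p = 5 ± 7√13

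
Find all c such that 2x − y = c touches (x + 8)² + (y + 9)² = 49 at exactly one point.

c = −7 ± 7√5

The line touches the circle iff its distance from (−8, −9) is 7:
|2·(−8) − 1·(−9) − c| / √5 = 7
|c − (−7)| = 7√5.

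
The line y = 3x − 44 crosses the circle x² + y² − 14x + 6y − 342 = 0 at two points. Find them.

(7, −23) and (19, 13)

Express y = 3x − 44 and substitute into the circle:
10x² − 260x + 1330 = 0  ⟹  x² − 26x + 133 = 0
x = 19 or x = 7, giving (19, 13) and (7, −23).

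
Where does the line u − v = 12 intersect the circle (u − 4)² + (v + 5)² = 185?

Substitute v = u − 12:
2u² − 22u − 120 = 0  ⟹  u² − 11u − 60 = 0
u = 15 or u = −4, giving (15, 3) and (−4, −16).

(−4, −16) and (15, 3)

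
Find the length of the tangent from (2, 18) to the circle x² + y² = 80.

2√62

Centre (0, 0), r² = 80. |PO|² = (2)² + (18)² = 328.
By the tangent–radius right angle, tangent length = √(|PO|² − r²) = √248 = 2√62.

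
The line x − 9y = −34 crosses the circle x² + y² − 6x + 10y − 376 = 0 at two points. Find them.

(−16, 2) and (20, 6)

Substitute y = (34 + x)/9:
82x² − 328x − 26240 = 0  ⟹  x² − 4x − 320 = 0
x = 20 or x = −16, giving (20, 6) and (−16, 2).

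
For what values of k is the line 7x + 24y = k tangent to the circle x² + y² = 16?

For a tangent, require d(centre, line) = r = 4.
|7·0 + 24·0 − k| / √625 = 4
|k| = 4·25, so k = 100 or k = −100.

k = −100 or k = 100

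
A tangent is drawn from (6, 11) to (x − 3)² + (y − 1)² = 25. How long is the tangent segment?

With centre O = (3, 1), |OP|² = 109 and r² = 25.
By the tangent–radius right angle, tangent length = √(|PO|² − r²) = √84 = 2√21.

2√21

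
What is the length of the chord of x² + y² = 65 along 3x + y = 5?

5√10

Substitute y = −3x + 5:
10x² − 30x − 40 = 0  ⟹  x² − 3x − 4 = 0
x = 4 or x = −1, giving (4, −7) and (−1, 8).
Chord length = distance between (4, −7) and (−1, 8) = √250 = 5√10.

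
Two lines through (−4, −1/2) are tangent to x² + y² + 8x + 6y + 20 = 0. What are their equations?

x + 2y = −5 and x − 2y = −3

Write the tangent as mx − y + (−1/2 − m·(−4)) = 0 and set its distance from the centre to √5:
[m·(0) − (−5/2)]² = 5(m² + 1)
4m² − 1 = 0, so m = −1/2 or m = 1/2.
Through (−4, −1/2) these give x + 2y = −5 and x − 2y = −3.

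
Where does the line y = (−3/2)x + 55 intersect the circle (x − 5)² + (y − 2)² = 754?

(20, 25) and (32, 7)

Substitute y = (110 − 3x)/2:
13x² − 676x + 8320 = 0  ⟹  x² − 52x + 640 = 0
x = 32 or x = 20, giving (32, 7) and (20, 25).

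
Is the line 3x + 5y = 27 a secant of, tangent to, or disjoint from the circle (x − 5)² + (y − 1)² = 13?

secant

Centre (5, 1), r² = 13. Distance² from centre to line = (−7)²/34 = 49/34.
Since d² < r², the line cuts the circle twice.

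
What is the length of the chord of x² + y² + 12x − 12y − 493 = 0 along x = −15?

Centre (−6, 6), r² = 565. Perpendicular distance d from centre to line = |9| / √1 = 9.
Half the chord is √(r² − d²) = √(484), so the full chord is 44.

44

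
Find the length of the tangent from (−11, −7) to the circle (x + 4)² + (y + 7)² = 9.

2√10

With centre O = (−4, −7), |OP|² = 49 and r² = 9.
By the tangent–radius right angle, tangent length = √(|PO|² − r²) = √40 = 2√10.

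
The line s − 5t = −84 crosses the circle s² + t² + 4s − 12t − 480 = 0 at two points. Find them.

Substitute t = (84 + s)/5:
26s² + 208s − 9984 = 0  ⟹  s² + 8s − 384 = 0
s = 16 or s = −24, giving (16, 20) and (−24, 12).

(−24, 12) and (16, 20)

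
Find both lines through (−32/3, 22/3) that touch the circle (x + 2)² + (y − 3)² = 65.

A line y − (22/3) = m(x − (−32/3)) is tangent when its distance from (−2, 3) is √65:
[m·(26/3) − (−13/3)]² = 65(m² + 1)
7m² + 52m − 32 = 0, so m = −8 or m = 4/7.
Through (−32/3, 22/3) these give 8x + y = −78 and 4x − 7y = −94.

8x + y = −78 and 4x − 7y = −94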